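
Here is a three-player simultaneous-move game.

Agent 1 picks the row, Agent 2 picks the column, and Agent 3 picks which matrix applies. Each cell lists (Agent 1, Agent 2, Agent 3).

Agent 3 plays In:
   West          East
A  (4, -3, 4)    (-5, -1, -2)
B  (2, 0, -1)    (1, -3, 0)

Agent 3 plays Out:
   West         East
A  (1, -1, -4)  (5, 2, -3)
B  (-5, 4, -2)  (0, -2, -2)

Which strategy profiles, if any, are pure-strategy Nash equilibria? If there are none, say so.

There is no pure-strategy Nash equilibrium.

Check each profile: it is a Nash equilibrium iff no player can strictly gain by switching unilaterally.
(A, West, In): Agent 2 can switch to East (-3 → -1). Not NE.
(A, West, Out): Agent 2 can switch to East (-1 → 2). Not NE.
(A, East, In): Agent 1 can switch to B (-5 → 1). Not NE.
(A, East, Out): Agent 3 can switch to In (-3 → -2). Not NE.
(B, West, In): Agent 1 can switch to A (2 → 4). Not NE.
(B, West, Out): Agent 1 can switch to A (-5 → 1). Not NE.
(The remaining 2 profiles each have a profitable deviation by the same check.)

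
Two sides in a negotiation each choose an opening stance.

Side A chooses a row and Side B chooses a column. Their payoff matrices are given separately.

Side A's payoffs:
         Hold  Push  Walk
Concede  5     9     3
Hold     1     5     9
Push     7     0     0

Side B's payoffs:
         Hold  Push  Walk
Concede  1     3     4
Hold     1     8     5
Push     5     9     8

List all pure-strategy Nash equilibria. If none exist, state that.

There is no pure-strategy Nash equilibrium.

(Concede, Hold): Side A can switch to Push (5 → 7). Not NE.
(Concede, Push): Side B can switch to Walk (3 → 4). Not NE.
(Concede, Walk): Side A can switch to Hold (3 → 9). Not NE.
(Hold, Hold): Side A can switch to Concede (1 → 5). Not NE.
(Hold, Push): Side A can switch to Concede (5 → 9). Not NE.
(Hold, Walk): Side B can switch to Push (5 → 8). Not NE.
(Push, Hold): Side B can switch to Push (5 → 9). Not NE.
(Push, Push): Side A can switch to Concede (0 → 9). Not NE.
(Push, Walk): Side A can switch to Concede (0 → 3). Not NE.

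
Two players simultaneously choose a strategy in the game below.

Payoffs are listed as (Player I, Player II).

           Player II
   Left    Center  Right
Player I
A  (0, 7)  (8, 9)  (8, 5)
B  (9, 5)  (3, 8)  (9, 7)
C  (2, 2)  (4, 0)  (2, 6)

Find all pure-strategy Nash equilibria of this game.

(A, Left): Player I can switch to B (0 → 9). Not NE.
(A, Center): Player I gets 8, best alternative 4; Player II gets 9, best alternative 7. No profitable deviation — NE.
(A, Right): Player I can switch to B (8 → 9). Not NE.
(B, Left): Player II can switch to Center (5 → 8). Not NE.
(B, Center): Player I can switch to A (3 → 8). Not NE.
(B, Right): Player II can switch to Center (7 → 8). Not NE.
(C, Left): Player I can switch to B (2 → 9). Not NE.
(The remaining 2 profiles each have a profitable deviation by the same check.)

Pure NE: (A, Center)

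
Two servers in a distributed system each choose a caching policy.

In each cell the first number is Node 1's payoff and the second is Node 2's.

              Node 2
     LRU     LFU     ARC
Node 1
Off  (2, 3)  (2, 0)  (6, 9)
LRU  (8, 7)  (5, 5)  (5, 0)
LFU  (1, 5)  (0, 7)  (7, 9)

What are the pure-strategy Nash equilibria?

Node 1 against LRU: payoffs 2, 8, 1 → best response LRU.
Node 1 against LFU: payoffs 2, 5, 0 → best response LRU.
Node 1 against ARC: payoffs 6, 5, 7 → best response LFU.
Node 2 against Off: payoffs 3, 0, 9 → best response ARC.
Node 2 against LRU: payoffs 7, 5, 0 → best response LRU.
Node 2 against LFU: payoffs 5, 7, 9 → best response ARC.
Mutual best responses: (LRU, LRU); (LFU, ARC).

(LRU, LRU), (LFU, ARC)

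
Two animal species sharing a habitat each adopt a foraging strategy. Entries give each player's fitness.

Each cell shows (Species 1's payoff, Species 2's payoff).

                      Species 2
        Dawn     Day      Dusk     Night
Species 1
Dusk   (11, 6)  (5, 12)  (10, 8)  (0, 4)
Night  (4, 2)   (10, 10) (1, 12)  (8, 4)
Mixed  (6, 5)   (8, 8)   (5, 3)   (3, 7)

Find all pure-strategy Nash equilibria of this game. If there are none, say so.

none

(Dusk, Dawn): Species 2 can switch to Day (6 → 12). Not NE.
(Dusk, Day): Species 1 can switch to Night (5 → 10). Not NE.
(Dusk, Dusk): Species 2 can switch to Day (8 → 12). Not NE.
(Dusk, Night): Species 1 can switch to Night (0 → 8). Not NE.
(Night, Dawn): Species 1 can switch to Dusk (4 → 11). Not NE.
(Night, Day): Species 2 can switch to Dusk (10 → 12). Not NE.
(Night, Dusk): Species 1 can switch to Dusk (1 → 10). Not NE.
(Night, Night): Species 2 can switch to Day (4 → 10). Not NE.
(The remaining 4 profiles each have a profitable deviation by the same check.)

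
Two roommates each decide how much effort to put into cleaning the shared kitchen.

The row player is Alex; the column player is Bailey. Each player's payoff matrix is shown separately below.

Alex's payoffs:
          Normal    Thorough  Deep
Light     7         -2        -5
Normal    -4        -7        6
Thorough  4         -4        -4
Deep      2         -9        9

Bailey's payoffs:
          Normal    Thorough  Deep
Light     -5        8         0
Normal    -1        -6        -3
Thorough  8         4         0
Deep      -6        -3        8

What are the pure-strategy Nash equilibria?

(Light, Thorough), (Deep, Deep)

For each strategy profile, look for a profitable unilateral deviation.
(Light, Normal): Bailey can switch to Thorough (-5 → 8). Not NE.
(Light, Thorough): Alex gets -2, best alternative -4; Bailey gets 8, best alternative 0. No profitable deviation — NE.
(Light, Deep): Alex can switch to Normal (-5 → 6). Not NE.
(Normal, Normal): Alex can switch to Light (-4 → 7). Not NE.
(Normal, Thorough): Alex can switch to Light (-7 → -2). Not NE.
(Normal, Deep): Alex can switch to Deep (6 → 9). Not NE.
(Thorough, Normal): Alex can switch to Light (4 → 7). Not NE.
(Thorough, Thorough): Alex can switch to Light (-4 → -2). Not NE.
(Thorough, Deep): Alex can switch to Normal (-4 → 6). Not NE.
(Deep, Normal): Alex can switch to Light (2 → 7). Not NE.
(Deep, Thorough): Alex can switch to Light (-9 → -2). Not NE.
(Deep, Deep): Alex gets 9, best alternative 6; Bailey gets 8, best alternative -3. No profitable deviation — NE.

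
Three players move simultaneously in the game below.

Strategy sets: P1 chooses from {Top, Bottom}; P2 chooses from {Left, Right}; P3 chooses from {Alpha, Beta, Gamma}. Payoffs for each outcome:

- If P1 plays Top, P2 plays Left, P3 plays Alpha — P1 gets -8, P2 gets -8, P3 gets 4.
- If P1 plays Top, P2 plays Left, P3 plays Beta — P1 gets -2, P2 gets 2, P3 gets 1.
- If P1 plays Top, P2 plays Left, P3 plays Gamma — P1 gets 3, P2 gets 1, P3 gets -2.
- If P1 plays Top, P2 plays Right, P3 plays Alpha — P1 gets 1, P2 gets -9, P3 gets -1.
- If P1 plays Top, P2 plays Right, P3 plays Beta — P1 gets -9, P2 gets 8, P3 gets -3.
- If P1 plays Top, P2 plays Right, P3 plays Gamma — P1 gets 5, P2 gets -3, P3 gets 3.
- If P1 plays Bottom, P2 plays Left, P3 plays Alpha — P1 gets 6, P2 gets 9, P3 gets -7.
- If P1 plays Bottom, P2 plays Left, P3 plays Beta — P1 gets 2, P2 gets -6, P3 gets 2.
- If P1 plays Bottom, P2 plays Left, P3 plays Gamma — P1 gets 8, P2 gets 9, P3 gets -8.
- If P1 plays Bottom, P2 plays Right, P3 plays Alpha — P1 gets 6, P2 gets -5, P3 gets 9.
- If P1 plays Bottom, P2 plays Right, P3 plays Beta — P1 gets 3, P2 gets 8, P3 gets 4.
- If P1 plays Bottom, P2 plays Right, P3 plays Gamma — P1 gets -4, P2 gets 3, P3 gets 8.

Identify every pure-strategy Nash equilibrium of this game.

This game has no pure Nash equilibrium.

P1 against (Left, Alpha): payoffs -8, 6 → best response Bottom.
P1 against (Left, Beta): payoffs -2, 2 → best response Bottom.
P1 against (Left, Gamma): payoffs 3, 8 → best response Bottom.
P1 against (Right, Alpha): payoffs 1, 6 → best response Bottom.
P1 against (Right, Beta): payoffs -9, 3 → best response Bottom.
P1 against (Right, Gamma): payoffs 5, -4 → best response Top.
P2 against (Top, Alpha): payoffs -8, -9 → best response Left.
P2 against (Top, Beta): payoffs 2, 8 → best response Right.
P2 against (Top, Gamma): payoffs 1, -3 → best response Left.
P2 against (Bottom, Alpha): payoffs 9, -5 → best response Left.
P2 against (Bottom, Beta): payoffs -6, 8 → best response Right.
P2 against (Bottom, Gamma): payoffs 9, 3 → best response Left.
P3 against (Top, Left): payoffs 4, 1, -2 → best response Alpha.
P3 against (Top, Right): payoffs -1, -3, 3 → best response Gamma.
P3 against (Bottom, Left): payoffs -7, 2, -8 → best response Beta.
P3 against (Bottom, Right): payoffs 9, 4, 8 → best response Alpha.
No profile is a mutual best response for all players.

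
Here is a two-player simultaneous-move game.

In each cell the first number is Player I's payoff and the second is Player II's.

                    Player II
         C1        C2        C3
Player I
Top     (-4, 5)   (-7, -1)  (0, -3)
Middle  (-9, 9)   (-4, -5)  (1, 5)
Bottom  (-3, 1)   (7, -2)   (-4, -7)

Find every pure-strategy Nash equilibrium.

The unique pure-strategy Nash equilibrium is (Bottom, C1).

Player I against C1: payoffs -4, -9, -3 → best response Bottom.
Player I against C2: payoffs -7, -4, 7 → best response Bottom.
Player I against C3: payoffs 0, 1, -4 → best response Middle.
Player II against Top: payoffs 5, -1, -3 → best response C1.
Player II against Middle: payoffs 9, -5, 5 → best response C1.
Player II against Bottom: payoffs 1, -2, -7 → best response C1.
Mutual best responses: (Bottom, C1).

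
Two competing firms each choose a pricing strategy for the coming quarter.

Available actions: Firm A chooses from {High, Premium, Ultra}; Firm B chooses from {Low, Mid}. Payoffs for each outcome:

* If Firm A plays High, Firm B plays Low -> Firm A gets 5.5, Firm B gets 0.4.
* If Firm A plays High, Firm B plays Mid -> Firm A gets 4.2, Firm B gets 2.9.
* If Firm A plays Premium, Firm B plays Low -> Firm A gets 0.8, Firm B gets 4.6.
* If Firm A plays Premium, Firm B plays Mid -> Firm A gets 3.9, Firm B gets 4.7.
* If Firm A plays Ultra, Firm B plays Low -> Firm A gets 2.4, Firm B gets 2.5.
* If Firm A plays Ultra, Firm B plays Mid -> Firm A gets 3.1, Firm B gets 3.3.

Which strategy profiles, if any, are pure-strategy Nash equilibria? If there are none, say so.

Check each profile: it is a Nash equilibrium iff no player can strictly gain by switching unilaterally.
(High, Low): Firm B can switch to Mid (0.4 → 2.9). Not NE.
(High, Mid): Firm A gets 4.2, best alternative 3.9; Firm B gets 2.9, best alternative 0.4. No profitable deviation — NE.
(Premium, Low): Firm A can switch to High (0.8 → 5.5). Not NE.
(Premium, Mid): Firm A can switch to High (3.9 → 4.2). Not NE.
(Ultra, Low): Firm A can switch to High (2.4 → 5.5). Not NE.
(Ultra, Mid): Firm A can switch to High (3.1 → 4.2). Not NE.

Pure NE: (High, Mid)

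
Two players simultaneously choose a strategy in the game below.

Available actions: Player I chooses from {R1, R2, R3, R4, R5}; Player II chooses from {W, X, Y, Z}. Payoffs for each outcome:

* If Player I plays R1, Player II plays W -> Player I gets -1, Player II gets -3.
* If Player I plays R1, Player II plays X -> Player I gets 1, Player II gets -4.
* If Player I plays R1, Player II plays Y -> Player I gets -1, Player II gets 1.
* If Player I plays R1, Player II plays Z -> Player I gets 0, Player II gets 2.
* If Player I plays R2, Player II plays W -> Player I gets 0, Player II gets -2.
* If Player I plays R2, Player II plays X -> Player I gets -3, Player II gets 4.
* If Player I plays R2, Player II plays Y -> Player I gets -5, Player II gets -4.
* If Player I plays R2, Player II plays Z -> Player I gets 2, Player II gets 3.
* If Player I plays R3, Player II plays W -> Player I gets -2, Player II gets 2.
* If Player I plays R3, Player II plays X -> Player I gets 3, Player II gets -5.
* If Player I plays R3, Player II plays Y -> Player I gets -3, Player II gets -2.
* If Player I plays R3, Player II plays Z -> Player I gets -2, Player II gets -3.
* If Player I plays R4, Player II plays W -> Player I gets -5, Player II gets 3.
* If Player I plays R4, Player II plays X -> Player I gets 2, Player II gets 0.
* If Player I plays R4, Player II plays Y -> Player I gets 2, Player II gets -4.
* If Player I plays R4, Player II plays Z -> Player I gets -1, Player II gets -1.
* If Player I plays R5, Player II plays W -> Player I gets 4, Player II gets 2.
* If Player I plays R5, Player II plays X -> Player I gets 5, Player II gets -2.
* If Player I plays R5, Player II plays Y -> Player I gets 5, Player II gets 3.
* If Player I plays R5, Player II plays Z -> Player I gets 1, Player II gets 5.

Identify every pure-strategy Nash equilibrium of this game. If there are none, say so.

none

Check each profile: it is a Nash equilibrium iff no player can strictly gain by switching unilaterally.
(R1, W): Player I can switch to R2 (-1 → 0). Not NE.
(R1, X): Player I can switch to R3 (1 → 3). Not NE.
(R1, Y): Player I can switch to R4 (-1 → 2). Not NE.
(R1, Z): Player I can switch to R2 (0 → 2). Not NE.
(R2, W): Player I can switch to R5 (0 → 4). Not NE.
(R2, X): Player I can switch to R1 (-3 → 1). Not NE.
(R2, Y): Player I can switch to R1 (-5 → -1). Not NE.
(R2, Z): Player II can switch to X (3 → 4). Not NE.
(The remaining 12 profiles each have a profitable deviation by the same check.)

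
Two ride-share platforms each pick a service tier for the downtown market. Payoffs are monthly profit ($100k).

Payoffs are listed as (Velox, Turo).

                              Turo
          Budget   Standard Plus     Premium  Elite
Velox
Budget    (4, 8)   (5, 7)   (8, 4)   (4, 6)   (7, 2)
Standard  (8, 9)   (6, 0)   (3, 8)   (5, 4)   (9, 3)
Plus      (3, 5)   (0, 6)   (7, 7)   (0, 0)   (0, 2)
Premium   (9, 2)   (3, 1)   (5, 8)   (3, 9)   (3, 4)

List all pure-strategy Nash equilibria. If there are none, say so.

There is no pure-strategy Nash equilibrium.

(Budget, Budget): Velox can switch to Standard (4 → 8). Not NE.
(Budget, Standard): Velox can switch to Standard (5 → 6). Not NE.
(Budget, Plus): Turo can switch to Budget (4 → 8). Not NE.
(Budget, Premium): Velox can switch to Standard (4 → 5). Not NE.
(Budget, Elite): Velox can switch to Standard (7 → 9). Not NE.
(Standard, Budget): Velox can switch to Premium (8 → 9). Not NE.
(Standard, Standard): Turo can switch to Budget (0 → 9). Not NE.
(Standard, Plus): Velox can switch to Budget (3 → 8). Not NE.
(Standard, Premium): Turo can switch to Budget (4 → 9). Not NE.
(Standard, Elite): Turo can switch to Budget (3 → 9). Not NE.
(The remaining 10 profiles each have a profitable deviation by the same check.)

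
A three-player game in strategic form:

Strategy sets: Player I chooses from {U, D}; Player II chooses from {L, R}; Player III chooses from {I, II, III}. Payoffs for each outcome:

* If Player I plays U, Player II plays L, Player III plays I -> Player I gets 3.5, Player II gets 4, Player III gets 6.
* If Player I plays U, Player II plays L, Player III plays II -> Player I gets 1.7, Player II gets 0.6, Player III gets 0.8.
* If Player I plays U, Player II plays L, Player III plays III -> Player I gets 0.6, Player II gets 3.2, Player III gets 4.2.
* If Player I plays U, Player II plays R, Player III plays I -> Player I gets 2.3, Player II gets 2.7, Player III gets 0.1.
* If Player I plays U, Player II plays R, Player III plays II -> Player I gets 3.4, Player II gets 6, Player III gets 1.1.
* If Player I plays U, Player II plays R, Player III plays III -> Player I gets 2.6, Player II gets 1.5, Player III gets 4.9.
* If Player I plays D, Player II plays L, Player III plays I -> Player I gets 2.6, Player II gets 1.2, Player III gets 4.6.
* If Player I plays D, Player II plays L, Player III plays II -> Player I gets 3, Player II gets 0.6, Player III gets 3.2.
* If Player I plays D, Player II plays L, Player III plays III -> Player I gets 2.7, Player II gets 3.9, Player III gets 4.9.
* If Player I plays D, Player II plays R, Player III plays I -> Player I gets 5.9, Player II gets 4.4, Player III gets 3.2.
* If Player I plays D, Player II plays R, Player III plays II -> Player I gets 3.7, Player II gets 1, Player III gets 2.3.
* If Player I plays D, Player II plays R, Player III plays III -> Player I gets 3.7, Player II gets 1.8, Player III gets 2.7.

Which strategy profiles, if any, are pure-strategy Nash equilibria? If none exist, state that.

(U, L, I), (D, L, III), (D, R, I)

Player I against (L, I): payoffs 3.5, 2.6 → best response U.
Player I against (L, II): payoffs 1.7, 3 → best response D.
Player I against (L, III): payoffs 0.6, 2.7 → best response D.
Player I against (R, I): payoffs 2.3, 5.9 → best response D.
Player I against (R, II): payoffs 3.4, 3.7 → best response D.
Player I against (R, III): payoffs 2.6, 3.7 → best response D.
Player II against (U, I): payoffs 4, 2.7 → best response L.
Player II against (U, II): payoffs 0.6, 6 → best response R.
Player II against (U, III): payoffs 3.2, 1.5 → best response L.
Player II against (D, I): payoffs 1.2, 4.4 → best response R.
Player II against (D, II): payoffs 0.6, 1 → best response R.
Player II against (D, III): payoffs 3.9, 1.8 → best response L.
Player III against (U, L): payoffs 6, 0.8, 4.2 → best response I.
Player III against (U, R): payoffs 0.1, 1.1, 4.9 → best response III.
Player III against (D, L): payoffs 4.6, 3.2, 4.9 → best response III.
Player III against (D, R): payoffs 3.2, 2.3, 2.7 → best response I.
Mutual best responses: (U, L, I); (D, L, III); (D, R, I).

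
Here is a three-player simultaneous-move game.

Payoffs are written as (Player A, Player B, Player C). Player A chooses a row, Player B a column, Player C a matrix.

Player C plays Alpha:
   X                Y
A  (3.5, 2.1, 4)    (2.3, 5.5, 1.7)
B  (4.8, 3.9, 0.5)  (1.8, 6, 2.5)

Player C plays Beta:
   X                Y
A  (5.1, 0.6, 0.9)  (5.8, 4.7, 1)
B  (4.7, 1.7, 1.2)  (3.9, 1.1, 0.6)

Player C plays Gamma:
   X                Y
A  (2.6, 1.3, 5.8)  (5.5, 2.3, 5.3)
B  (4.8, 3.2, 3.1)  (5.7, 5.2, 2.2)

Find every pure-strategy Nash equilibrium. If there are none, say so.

This game has no pure Nash equilibrium.

Check each profile: it is a Nash equilibrium iff no player can strictly gain by switching unilaterally.
(A, X, Alpha): Player A can switch to B (3.5 → 4.8). Not NE.
(A, X, Beta): Player B can switch to Y (0.6 → 4.7). Not NE.
(A, X, Gamma): Player A can switch to B (2.6 → 4.8). Not NE.
(A, Y, Alpha): Player C can switch to Gamma (1.7 → 5.3). Not NE.
(A, Y, Beta): Player C can switch to Alpha (1 → 1.7). Not NE.
(A, Y, Gamma): Player A can switch to B (5.5 → 5.7). Not NE.
(B, X, Alpha): Player B can switch to Y (3.9 → 6). Not NE.
(B, X, Beta): Player A can switch to A (4.7 → 5.1). Not NE.
(B, X, Gamma): Player B can switch to Y (3.2 → 5.2). Not NE.
(B, Y, Alpha): Player A can switch to A (1.8 → 2.3). Not NE.
(B, Y, Beta): Player A can switch to A (3.9 → 5.8). Not NE.
(B, Y, Gamma): Player C can switch to Alpha (2.2 → 2.5). Not NE.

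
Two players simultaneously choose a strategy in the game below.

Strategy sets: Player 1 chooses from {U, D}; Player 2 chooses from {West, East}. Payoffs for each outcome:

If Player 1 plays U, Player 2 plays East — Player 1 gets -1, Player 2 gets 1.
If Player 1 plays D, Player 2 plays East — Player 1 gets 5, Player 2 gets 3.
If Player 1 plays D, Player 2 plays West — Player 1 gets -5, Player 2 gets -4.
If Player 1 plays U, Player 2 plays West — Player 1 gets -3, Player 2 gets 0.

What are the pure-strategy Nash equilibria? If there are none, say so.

The unique pure-strategy Nash equilibrium is (D, East).

(U, West): Player 2 can switch to East (0 → 1). Not NE.
(U, East): Player 1 can switch to D (-1 → 5). Not NE.
(D, West): Player 1 can switch to U (-5 → -3). Not NE.
(D, East): Player 1 gets 5, best alternative -1; Player 2 gets 3, best alternative -4. No profitable deviation — NE.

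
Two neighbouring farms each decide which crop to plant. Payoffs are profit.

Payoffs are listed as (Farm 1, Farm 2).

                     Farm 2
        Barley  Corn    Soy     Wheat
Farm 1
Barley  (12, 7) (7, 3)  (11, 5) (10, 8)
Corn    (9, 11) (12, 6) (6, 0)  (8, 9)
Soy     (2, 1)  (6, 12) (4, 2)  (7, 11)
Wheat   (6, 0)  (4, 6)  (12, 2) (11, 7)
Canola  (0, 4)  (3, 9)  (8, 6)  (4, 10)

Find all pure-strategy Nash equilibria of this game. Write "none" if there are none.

(Barley, Barley): Farm 2 can switch to Wheat (7 → 8). Not NE.
(Barley, Corn): Farm 1 can switch to Corn (7 → 12). Not NE.
(Barley, Soy): Farm 1 can switch to Wheat (11 → 12). Not NE.
(Barley, Wheat): Farm 1 can switch to Wheat (10 → 11). Not NE.
(Corn, Barley): Farm 1 can switch to Barley (9 → 12). Not NE.
(Corn, Corn): Farm 2 can switch to Barley (6 → 11). Not NE.
(Corn, Soy): Farm 1 can switch to Barley (6 → 11). Not NE.
(Corn, Wheat): Farm 1 can switch to Barley (8 → 10). Not NE.
(Wheat, Wheat): Farm 1 gets 11, best alternative 10; Farm 2 gets 7, best alternative 6. No profitable deviation — NE.
(The remaining 11 profiles each have a profitable deviation by the same check.)

The unique pure-strategy Nash equilibrium is (Wheat, Wheat).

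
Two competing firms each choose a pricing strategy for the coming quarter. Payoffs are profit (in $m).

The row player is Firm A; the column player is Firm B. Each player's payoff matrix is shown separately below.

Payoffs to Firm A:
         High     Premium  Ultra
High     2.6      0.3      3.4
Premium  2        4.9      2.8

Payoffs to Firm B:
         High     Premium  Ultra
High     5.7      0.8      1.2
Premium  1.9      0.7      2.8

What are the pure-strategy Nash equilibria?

Pure NE: (High, High)

Firm A against High: payoffs 2.6, 2 → best response High.
Firm A against Premium: payoffs 0.3, 4.9 → best response Premium.
Firm A against Ultra: payoffs 3.4, 2.8 → best response High.
Firm B against High: payoffs 5.7, 0.8, 1.2 → best response High.
Firm B against Premium: payoffs 1.9, 0.7, 2.8 → best response Ultra.
Mutual best responses: (High, High).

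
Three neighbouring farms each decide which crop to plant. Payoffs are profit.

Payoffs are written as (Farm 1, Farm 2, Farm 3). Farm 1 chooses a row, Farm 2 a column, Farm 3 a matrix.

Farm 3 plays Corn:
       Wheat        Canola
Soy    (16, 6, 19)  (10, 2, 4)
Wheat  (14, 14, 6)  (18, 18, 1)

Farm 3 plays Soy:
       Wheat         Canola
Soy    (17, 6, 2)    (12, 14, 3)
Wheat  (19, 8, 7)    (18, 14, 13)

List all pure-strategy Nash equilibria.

(Soy, Wheat, Corn); (Wheat, Canola, Soy)

Farm 1 against (Wheat, Corn): payoffs 16, 14 → best response Soy.
Farm 1 against (Wheat, Soy): payoffs 17, 19 → best response Wheat.
Farm 1 against (Canola, Corn): payoffs 10, 18 → best response Wheat.
Farm 1 against (Canola, Soy): payoffs 12, 18 → best response Wheat.
Farm 2 against (Soy, Corn): payoffs 6, 2 → best response Wheat.
Farm 2 against (Soy, Soy): payoffs 6, 14 → best response Canola.
Farm 2 against (Wheat, Corn): payoffs 14, 18 → best response Canola.
Farm 2 against (Wheat, Soy): payoffs 8, 14 → best response Canola.
Farm 3 against (Soy, Wheat): payoffs 19, 2 → best response Corn.
Farm 3 against (Soy, Canola): payoffs 4, 3 → best response Corn.
Farm 3 against (Wheat, Wheat): payoffs 6, 7 → best response Soy.
Farm 3 against (Wheat, Canola): payoffs 1, 13 → best response Soy.
Mutual best responses: (Soy, Wheat, Corn); (Wheat, Canola, Soy).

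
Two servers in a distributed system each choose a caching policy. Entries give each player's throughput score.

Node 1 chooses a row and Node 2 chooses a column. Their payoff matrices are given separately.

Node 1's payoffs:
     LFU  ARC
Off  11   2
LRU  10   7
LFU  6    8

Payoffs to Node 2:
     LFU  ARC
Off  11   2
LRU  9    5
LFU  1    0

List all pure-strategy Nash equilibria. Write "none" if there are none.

Node 1 against LFU: payoffs 11, 10, 6 → best response Off.
Node 1 against ARC: payoffs 2, 7, 8 → best response LFU.
Node 2 against Off: payoffs 11, 2 → best response LFU.
Node 2 against LRU: payoffs 9, 5 → best response LFU.
Node 2 against LFU: payoffs 1, 0 → best response LFU.
Mutual best responses: (Off, LFU).

Pure NE: (Off, LFU)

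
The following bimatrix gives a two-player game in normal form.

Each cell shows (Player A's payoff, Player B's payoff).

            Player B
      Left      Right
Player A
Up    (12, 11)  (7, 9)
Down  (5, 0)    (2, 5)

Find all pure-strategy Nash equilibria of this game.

(Up, Left): Player A gets 12, best alternative 5; Player B gets 11, best alternative 9. No profitable deviation — NE.
(Up, Right): Player B can switch to Left (9 → 11). Not NE.
(Down, Left): Player A can switch to Up (5 → 12). Not NE.
(Down, Right): Player A can switch to Up (2 → 7). Not NE.

(Up, Left)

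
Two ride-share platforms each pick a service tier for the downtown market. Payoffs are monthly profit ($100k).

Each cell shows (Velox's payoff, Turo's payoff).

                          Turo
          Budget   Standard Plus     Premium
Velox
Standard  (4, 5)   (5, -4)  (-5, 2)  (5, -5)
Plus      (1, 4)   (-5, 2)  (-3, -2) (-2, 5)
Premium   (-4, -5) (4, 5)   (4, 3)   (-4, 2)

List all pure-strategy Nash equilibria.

Pure NE: (Standard, Budget)

Velox against Budget: payoffs 4, 1, -4 → best response Standard.
Velox against Standard: payoffs 5, -5, 4 → best response Standard.
Velox against Plus: payoffs -5, -3, 4 → best response Premium.
Velox against Premium: payoffs 5, -2, -4 → best response Standard.
Turo against Standard: payoffs 5, -4, 2, -5 → best response Budget.
Turo against Plus: payoffs 4, 2, -2, 5 → best response Premium.
Turo against Premium: payoffs -5, 5, 3, 2 → best response Standard.
Mutual best responses: (Standard, Budget).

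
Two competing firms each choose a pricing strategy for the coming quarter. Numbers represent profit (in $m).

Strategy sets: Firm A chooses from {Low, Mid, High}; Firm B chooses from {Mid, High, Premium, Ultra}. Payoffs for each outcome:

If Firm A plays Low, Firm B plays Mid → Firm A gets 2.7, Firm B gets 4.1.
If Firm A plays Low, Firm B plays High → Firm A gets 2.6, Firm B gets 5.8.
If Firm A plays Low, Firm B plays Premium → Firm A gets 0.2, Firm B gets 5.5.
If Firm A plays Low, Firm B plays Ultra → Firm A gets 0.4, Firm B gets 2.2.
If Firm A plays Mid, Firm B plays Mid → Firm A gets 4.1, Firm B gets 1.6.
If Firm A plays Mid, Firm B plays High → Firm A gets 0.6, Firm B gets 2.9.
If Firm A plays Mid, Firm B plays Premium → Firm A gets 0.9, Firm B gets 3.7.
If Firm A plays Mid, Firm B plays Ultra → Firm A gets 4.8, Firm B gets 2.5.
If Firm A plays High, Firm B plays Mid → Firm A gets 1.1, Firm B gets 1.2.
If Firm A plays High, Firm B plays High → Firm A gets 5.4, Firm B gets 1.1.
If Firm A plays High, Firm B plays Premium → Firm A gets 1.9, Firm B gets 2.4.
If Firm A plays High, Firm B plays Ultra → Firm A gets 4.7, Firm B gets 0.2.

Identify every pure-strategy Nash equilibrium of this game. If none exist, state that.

Pure NE: (High, Premium)

For each player, find the best response to each opponent profile; mutual best responses are the pure NE.
Firm A against Mid: payoffs 2.7, 4.1, 1.1 → best response Mid.
Firm A against High: payoffs 2.6, 0.6, 5.4 → best response High.
Firm A against Premium: payoffs 0.2, 0.9, 1.9 → best response High.
Firm A against Ultra: payoffs 0.4, 4.8, 4.7 → best response Mid.
Firm B against Low: payoffs 4.1, 5.8, 5.5, 2.2 → best response High.
Firm B against Mid: payoffs 1.6, 2.9, 3.7, 2.5 → best response Premium.
Firm B against High: payoffs 1.2, 1.1, 2.4, 0.2 → best response Premium.
Mutual best responses: (High, Premium).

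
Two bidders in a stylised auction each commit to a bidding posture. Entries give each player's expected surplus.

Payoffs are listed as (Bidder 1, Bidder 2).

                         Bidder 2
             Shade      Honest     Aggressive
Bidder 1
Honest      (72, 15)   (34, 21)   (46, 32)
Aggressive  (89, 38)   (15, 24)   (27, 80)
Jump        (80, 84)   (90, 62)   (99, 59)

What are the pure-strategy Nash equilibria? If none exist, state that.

This game has no pure Nash equilibrium.

(Honest, Shade): Bidder 1 can switch to Aggressive (72 → 89). Not NE.
(Honest, Honest): Bidder 1 can switch to Jump (34 → 90). Not NE.
(Honest, Aggressive): Bidder 1 can switch to Jump (46 → 99). Not NE.
(Aggressive, Shade): Bidder 2 can switch to Aggressive (38 → 80). Not NE.
(Aggressive, Honest): Bidder 1 can switch to Honest (15 → 34). Not NE.
(Aggressive, Aggressive): Bidder 1 can switch to Honest (27 → 46). Not NE.
(The remaining 3 profiles each have a profitable deviation by the same check.)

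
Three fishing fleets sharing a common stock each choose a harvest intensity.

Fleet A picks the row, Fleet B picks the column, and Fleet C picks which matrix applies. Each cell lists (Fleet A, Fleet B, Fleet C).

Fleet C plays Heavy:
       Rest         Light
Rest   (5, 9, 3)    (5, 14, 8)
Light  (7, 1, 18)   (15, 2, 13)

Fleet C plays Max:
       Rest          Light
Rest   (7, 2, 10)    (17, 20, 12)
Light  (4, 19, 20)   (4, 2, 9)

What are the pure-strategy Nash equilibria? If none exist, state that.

(Rest, Rest, Heavy): Fleet A can switch to Light (5 → 7). Not NE.
(Rest, Rest, Max): Fleet B can switch to Light (2 → 20). Not NE.
(Rest, Light, Heavy): Fleet A can switch to Light (5 → 15). Not NE.
(Rest, Light, Max): Fleet A gets 17, best alternative 4; Fleet B gets 20, best alternative 2; Fleet C gets 12, best alternative 8. No profitable deviation — NE.
(Light, Rest, Heavy): Fleet B can switch to Light (1 → 2). Not NE.
(Light, Rest, Max): Fleet A can switch to Rest (4 → 7). Not NE.
(Light, Light, Heavy): Fleet A gets 15, best alternative 5; Fleet B gets 2, best alternative 1; Fleet C gets 13, best alternative 9. No profitable deviation — NE.
(Light, Light, Max): Fleet A can switch to Rest (4 → 17). Not NE.

Pure-strategy Nash equilibria: (Rest, Light, Max); (Light, Light, Heavy)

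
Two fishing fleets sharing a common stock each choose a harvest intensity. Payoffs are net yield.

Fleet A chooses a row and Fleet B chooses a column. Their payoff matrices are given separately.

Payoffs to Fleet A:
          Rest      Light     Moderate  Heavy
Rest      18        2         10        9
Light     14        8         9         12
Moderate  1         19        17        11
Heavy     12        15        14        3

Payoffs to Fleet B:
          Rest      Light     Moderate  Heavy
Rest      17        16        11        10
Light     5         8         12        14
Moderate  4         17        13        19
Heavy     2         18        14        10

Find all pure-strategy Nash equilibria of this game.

Mark each player's best response to every combination of opponents' strategies; a profile where every player is best-responding is a pure Nash equilibrium.
Fleet A against Rest: payoffs 18, 14, 1, 12 → best response Rest.
Fleet A against Light: payoffs 2, 8, 19, 15 → best response Moderate.
Fleet A against Moderate: payoffs 10, 9, 17, 14 → best response Moderate.
Fleet A against Heavy: payoffs 9, 12, 11, 3 → best response Light.
Fleet B against Rest: payoffs 17, 16, 11, 10 → best response Rest.
Fleet B against Light: payoffs 5, 8, 12, 14 → best response Heavy.
Fleet B against Moderate: payoffs 4, 17, 13, 19 → best response Heavy.
Fleet B against Heavy: payoffs 2, 18, 14, 10 → best response Light.
Mutual best responses: (Rest, Rest); (Light, Heavy).

Pure-strategy Nash equilibria: (Rest, Rest); (Light, Heavy)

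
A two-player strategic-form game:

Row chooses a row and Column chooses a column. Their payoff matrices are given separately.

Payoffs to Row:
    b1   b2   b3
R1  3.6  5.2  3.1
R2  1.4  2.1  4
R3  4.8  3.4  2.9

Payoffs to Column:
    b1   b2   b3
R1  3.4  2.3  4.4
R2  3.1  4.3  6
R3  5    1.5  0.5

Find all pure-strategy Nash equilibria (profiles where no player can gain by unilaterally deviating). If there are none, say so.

(R1, b1): Row can switch to R3 (3.6 → 4.8). Not NE.
(R1, b2): Column can switch to b1 (2.3 → 3.4). Not NE.
(R1, b3): Row can switch to R2 (3.1 → 4). Not NE.
(R2, b1): Row can switch to R1 (1.4 → 3.6). Not NE.
(R2, b2): Row can switch to R1 (2.1 → 5.2). Not NE.
(R2, b3): Row gets 4, best alternative 3.1; Column gets 6, best alternative 4.3. No profitable deviation — NE.
(R3, b1): Row gets 4.8, best alternative 3.6; Column gets 5, best alternative 1.5. No profitable deviation — NE.
(R3, b2): Row can switch to R1 (3.4 → 5.2). Not NE.
(R3, b3): Row can switch to R1 (2.9 → 3.1). Not NE.

The pure Nash equilibria are (R2, b3); (R3, b1).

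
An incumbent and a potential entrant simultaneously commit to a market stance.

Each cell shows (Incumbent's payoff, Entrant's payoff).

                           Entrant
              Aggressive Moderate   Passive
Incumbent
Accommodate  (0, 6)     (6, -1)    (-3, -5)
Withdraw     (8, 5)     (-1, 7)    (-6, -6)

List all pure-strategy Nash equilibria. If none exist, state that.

There is no pure-strategy Nash equilibrium.

(Accommodate, Aggressive): Incumbent can switch to Withdraw (0 → 8). Not NE.
(Accommodate, Moderate): Entrant can switch to Aggressive (-1 → 6). Not NE.
(Accommodate, Passive): Entrant can switch to Aggressive (-5 → 6). Not NE.
(Withdraw, Aggressive): Entrant can switch to Moderate (5 → 7). Not NE.
(Withdraw, Moderate): Incumbent can switch to Accommodate (-1 → 6). Not NE.
(Withdraw, Passive): Incumbent can switch to Accommodate (-6 → -3). Not NE.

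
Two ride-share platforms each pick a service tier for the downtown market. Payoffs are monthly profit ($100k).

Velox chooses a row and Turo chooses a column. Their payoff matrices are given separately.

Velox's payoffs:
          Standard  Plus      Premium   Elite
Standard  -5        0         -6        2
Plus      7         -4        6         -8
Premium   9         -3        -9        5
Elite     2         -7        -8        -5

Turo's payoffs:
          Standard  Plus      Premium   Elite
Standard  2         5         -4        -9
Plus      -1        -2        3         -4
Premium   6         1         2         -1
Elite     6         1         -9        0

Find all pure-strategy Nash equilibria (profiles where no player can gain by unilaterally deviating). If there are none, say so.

(Standard, Plus), (Plus, Premium), (Premium, Standard)

(Standard, Standard): Velox can switch to Plus (-5 → 7). Not NE.
(Standard, Plus): Velox gets 0, best alternative -3; Turo gets 5, best alternative 2. No profitable deviation — NE.
(Standard, Premium): Velox can switch to Plus (-6 → 6). Not NE.
(Standard, Elite): Velox can switch to Premium (2 → 5). Not NE.
(Plus, Standard): Velox can switch to Premium (7 → 9). Not NE.
(Plus, Plus): Velox can switch to Standard (-4 → 0). Not NE.
(Plus, Premium): Velox gets 6, best alternative -6; Turo gets 3, best alternative -1. No profitable deviation — NE.
(Plus, Elite): Velox can switch to Standard (-8 → 2). Not NE.
(Premium, Standard): Velox gets 9, best alternative 7; Turo gets 6, best alternative 2. No profitable deviation — NE.
(Premium, Plus): Velox can switch to Standard (-3 → 0). Not NE.
(Premium, Premium): Velox can switch to Standard (-9 → -6). Not NE.
(Premium, Elite): Turo can switch to Standard (-1 → 6). Not NE.
(Elite, Standard): Velox can switch to Plus (2 → 7). Not NE.
(Elite, Plus): Velox can switch to Standard (-7 → 0). Not NE.
(Elite, Premium): Velox can switch to Standard (-8 → -6). Not NE.
(The remaining 1 profile has a profitable deviation by the same check.)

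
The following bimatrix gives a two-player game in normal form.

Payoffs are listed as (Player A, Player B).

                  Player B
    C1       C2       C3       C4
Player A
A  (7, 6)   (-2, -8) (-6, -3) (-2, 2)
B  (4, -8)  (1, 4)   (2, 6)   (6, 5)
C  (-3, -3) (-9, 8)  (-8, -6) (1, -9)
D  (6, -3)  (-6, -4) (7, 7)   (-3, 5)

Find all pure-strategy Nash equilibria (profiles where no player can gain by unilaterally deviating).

For each player, find the best response to each opponent profile; mutual best responses are the pure NE.
Player A against C1: payoffs 7, 4, -3, 6 → best response A.
Player A against C2: payoffs -2, 1, -9, -6 → best response B.
Player A against C3: payoffs -6, 2, -8, 7 → best response D.
Player A against C4: payoffs -2, 6, 1, -3 → best response B.
Player B against A: payoffs 6, -8, -3, 2 → best response C1.
Player B against B: payoffs -8, 4, 6, 5 → best response C3.
Player B against C: payoffs -3, 8, -6, -9 → best response C2.
Player B against D: payoffs -3, -4, 7, 5 → best response C3.
Mutual best responses: (A, C1); (D, C3).

Pure-strategy Nash equilibria: (A, C1), (D, C3)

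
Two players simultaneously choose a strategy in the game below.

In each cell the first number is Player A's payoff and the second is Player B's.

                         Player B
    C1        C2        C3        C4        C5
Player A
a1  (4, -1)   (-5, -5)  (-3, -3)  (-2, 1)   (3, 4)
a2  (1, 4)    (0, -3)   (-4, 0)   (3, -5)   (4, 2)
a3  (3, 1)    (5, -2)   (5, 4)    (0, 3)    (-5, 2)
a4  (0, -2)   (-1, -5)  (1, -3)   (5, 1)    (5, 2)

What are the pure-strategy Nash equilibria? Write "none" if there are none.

The pure Nash equilibria are (a3, C3); (a4, C5).

Player A against C1: payoffs 4, 1, 3, 0 → best response a1.
Player A against C2: payoffs -5, 0, 5, -1 → best response a3.
Player A against C3: payoffs -3, -4, 5, 1 → best response a3.
Player A against C4: payoffs -2, 3, 0, 5 → best response a4.
Player A against C5: payoffs 3, 4, -5, 5 → best response a4.
Player B against a1: payoffs -1, -5, -3, 1, 4 → best response C5.
Player B against a2: payoffs 4, -3, 0, -5, 2 → best response C1.
Player B against a3: payoffs 1, -2, 4, 3, 2 → best response C3.
Player B against a4: payoffs -2, -5, -3, 1, 2 → best response C5.
Mutual best responses: (a3, C3); (a4, C5).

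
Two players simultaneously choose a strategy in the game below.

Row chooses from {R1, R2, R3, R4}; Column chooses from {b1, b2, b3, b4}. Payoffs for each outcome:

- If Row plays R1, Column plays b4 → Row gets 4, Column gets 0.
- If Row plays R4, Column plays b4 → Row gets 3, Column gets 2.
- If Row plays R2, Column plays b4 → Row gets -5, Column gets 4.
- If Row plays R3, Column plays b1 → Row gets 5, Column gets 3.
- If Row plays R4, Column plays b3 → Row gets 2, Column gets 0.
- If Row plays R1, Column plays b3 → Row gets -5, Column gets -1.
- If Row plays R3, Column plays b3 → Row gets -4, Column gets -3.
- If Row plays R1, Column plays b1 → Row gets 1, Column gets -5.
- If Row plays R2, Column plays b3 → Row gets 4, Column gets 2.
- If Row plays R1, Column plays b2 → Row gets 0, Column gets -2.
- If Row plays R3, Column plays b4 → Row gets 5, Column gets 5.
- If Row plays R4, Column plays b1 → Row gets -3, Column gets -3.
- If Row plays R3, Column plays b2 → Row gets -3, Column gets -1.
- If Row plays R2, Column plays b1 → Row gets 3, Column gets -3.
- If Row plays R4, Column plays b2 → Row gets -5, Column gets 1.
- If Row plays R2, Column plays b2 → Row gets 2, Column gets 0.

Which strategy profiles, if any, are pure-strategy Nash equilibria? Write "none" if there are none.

Pure NE: (R3, b4)

Mark each player's best response to every combination of opponents' strategies; a profile where every player is best-responding is a pure Nash equilibrium.
Row against b1: payoffs 1, 3, 5, -3 → best response R3.
Row against b2: payoffs 0, 2, -3, -5 → best response R2.
Row against b3: payoffs -5, 4, -4, 2 → best response R2.
Row against b4: payoffs 4, -5, 5, 3 → best response R3.
Column against R1: payoffs -5, -2, -1, 0 → best response b4.
Column against R2: payoffs -3, 0, 2, 4 → best response b4.
Column against R3: payoffs 3, -1, -3, 5 → best response b4.
Column against R4: payoffs -3, 1, 0, 2 → best response b4.
Mutual best responses: (R3, b4).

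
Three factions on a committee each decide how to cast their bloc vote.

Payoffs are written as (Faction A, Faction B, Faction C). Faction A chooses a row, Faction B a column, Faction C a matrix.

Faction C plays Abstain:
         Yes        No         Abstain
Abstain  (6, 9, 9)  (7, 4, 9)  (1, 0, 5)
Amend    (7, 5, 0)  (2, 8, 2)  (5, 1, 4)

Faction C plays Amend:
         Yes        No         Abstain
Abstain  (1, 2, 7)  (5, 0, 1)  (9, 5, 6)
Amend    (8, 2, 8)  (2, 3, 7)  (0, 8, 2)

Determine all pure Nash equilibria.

For each strategy profile, look for a profitable unilateral deviation.
(Abstain, Yes, Abstain): Faction A can switch to Amend (6 → 7). Not NE.
(Abstain, Yes, Amend): Faction A can switch to Amend (1 → 8). Not NE.
(Abstain, No, Abstain): Faction B can switch to Yes (4 → 9). Not NE.
(Abstain, No, Amend): Faction B can switch to Yes (0 → 2). Not NE.
(Abstain, Abstain, Abstain): Faction A can switch to Amend (1 → 5). Not NE.
(Abstain, Abstain, Amend): Faction A gets 9, best alternative 0; Faction B gets 5, best alternative 2; Faction C gets 6, best alternative 5. No profitable deviation — NE.
(Amend, Yes, Abstain): Faction B can switch to No (5 → 8). Not NE.
(Amend, Yes, Amend): Faction B can switch to No (2 → 3). Not NE.
(Amend, No, Abstain): Faction A can switch to Abstain (2 → 7). Not NE.
(Amend, No, Amend): Faction A can switch to Abstain (2 → 5). Not NE.
(Amend, Abstain, Abstain): Faction B can switch to Yes (1 → 5). Not NE.
(The remaining 1 profile has a profitable deviation by the same check.)

(Abstain, Abstain, Amend)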